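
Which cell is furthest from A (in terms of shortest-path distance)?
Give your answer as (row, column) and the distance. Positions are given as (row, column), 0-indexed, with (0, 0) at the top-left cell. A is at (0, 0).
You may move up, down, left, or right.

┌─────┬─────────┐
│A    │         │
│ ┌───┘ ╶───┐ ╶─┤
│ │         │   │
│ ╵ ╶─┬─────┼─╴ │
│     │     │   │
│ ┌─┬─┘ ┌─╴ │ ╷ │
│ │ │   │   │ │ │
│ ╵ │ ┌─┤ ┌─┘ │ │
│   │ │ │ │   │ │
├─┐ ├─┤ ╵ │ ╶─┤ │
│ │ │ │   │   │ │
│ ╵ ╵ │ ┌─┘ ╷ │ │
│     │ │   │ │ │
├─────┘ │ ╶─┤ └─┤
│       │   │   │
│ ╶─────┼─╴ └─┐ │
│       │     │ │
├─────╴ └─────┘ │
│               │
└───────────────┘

Computing BFS distances from A to all cells:
Furthest cell: (4, 2)
Distance: 48 steps

Path from A to the furthest cell:

┌─────┬─────────┐
│A    │↱ → → ↓  │
│ ┌───┘ ╶───┐ ╶─┤
│↓│↱ → ↑    │↳ ↓│
│ ╵ ╶─┬─────┼─╴ │
│↳ ↑  │↓ ← ↰│↓ ↲│
│ ┌─┬─┘ ┌─╴ │ ╷ │
│ │ │↓ ↲│↱ ↑│↓│ │
│ ╵ │ ┌─┤ ┌─┘ │ │
│   │B│ │↑│↓ ↲│ │
├─┐ ├─┤ ╵ │ ╶─┤ │
│ │ │ │↱ ↑│↳ ↓│ │
│ ╵ ╵ │ ┌─┘ ╷ │ │
│     │↑│   │↓│ │
├─────┘ │ ╶─┤ └─┤
│↱ → → ↑│   │↳ ↓│
│ ╶─────┼─╴ └─┐ │
│↑ ← ← ↰│     │↓│
├─────╴ └─────┘ │
│      ↑ ← ← ← ↲│
└───────────────┘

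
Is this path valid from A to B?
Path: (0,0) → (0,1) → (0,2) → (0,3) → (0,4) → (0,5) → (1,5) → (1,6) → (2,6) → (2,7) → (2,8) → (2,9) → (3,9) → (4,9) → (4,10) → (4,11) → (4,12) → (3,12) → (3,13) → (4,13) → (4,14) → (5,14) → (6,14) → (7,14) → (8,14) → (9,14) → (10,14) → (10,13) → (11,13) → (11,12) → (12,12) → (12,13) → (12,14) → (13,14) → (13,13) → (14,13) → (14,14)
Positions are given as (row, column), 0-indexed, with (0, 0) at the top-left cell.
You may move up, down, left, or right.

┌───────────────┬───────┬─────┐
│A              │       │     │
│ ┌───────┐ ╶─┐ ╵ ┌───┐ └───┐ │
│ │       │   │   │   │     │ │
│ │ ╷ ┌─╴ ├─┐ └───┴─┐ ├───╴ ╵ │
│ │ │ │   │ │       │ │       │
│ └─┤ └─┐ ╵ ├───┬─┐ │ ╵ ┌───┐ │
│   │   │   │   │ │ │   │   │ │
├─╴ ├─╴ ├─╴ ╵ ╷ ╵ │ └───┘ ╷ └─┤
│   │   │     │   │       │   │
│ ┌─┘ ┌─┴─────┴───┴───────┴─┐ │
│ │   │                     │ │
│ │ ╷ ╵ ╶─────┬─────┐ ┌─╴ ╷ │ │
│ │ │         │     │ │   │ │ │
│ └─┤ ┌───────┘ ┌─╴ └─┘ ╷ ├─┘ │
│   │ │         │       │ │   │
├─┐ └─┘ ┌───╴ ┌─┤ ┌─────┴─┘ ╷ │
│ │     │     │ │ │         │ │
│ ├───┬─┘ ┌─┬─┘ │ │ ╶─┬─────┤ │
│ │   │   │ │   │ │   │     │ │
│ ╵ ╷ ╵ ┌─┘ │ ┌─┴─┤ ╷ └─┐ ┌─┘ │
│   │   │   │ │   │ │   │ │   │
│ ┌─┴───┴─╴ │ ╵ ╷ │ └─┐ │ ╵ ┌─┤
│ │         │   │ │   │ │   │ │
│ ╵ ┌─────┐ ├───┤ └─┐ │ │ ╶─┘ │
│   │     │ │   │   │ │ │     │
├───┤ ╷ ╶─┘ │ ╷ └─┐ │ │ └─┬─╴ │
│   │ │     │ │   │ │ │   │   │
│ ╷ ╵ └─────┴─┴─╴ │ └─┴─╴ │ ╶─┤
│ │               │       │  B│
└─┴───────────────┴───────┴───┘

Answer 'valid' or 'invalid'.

Checking path validity:
Result: All consecutive moves are passable.

valid

Correct solution:

┌───────────────┬───────┬─────┐
│A → → → → ↓    │       │     │
│ ┌───────┐ ╶─┐ ╵ ┌───┐ └───┐ │
│ │       │↳ ↓│   │   │     │ │
│ │ ╷ ┌─╴ ├─┐ └───┴─┐ ├───╴ ╵ │
│ │ │ │   │ │↳ → → ↓│ │       │
│ └─┤ └─┐ ╵ ├───┬─┐ │ ╵ ┌───┐ │
│   │   │   │   │ │↓│   │↱ ↓│ │
├─╴ ├─╴ ├─╴ ╵ ╷ ╵ │ └───┘ ╷ └─┤
│   │   │     │   │↳ → → ↑│↳ ↓│
│ ┌─┘ ┌─┴─────┴───┴───────┴─┐ │
│ │   │                     │↓│
│ │ ╷ ╵ ╶─────┬─────┐ ┌─╴ ╷ │ │
│ │ │         │     │ │   │ │↓│
│ └─┤ ┌───────┘ ┌─╴ └─┘ ╷ ├─┘ │
│   │ │         │       │ │  ↓│
├─┐ └─┘ ┌───╴ ┌─┤ ┌─────┴─┘ ╷ │
│ │     │     │ │ │         │↓│
│ ├───┬─┘ ┌─┬─┘ │ │ ╶─┬─────┤ │
│ │   │   │ │   │ │   │     │↓│
│ ╵ ╷ ╵ ┌─┘ │ ┌─┴─┤ ╷ └─┐ ┌─┘ │
│   │   │   │ │   │ │   │ │↓ ↲│
│ ┌─┴───┴─╴ │ ╵ ╷ │ └─┐ │ ╵ ┌─┤
│ │         │   │ │   │ │↓ ↲│ │
│ ╵ ┌─────┐ ├───┤ └─┐ │ │ ╶─┘ │
│   │     │ │   │   │ │ │↳ → ↓│
├───┤ ╷ ╶─┘ │ ╷ └─┐ │ │ └─┬─╴ │
│   │ │     │ │   │ │ │   │↓ ↲│
│ ╷ ╵ └─────┴─┴─╴ │ └─┴─╴ │ ╶─┤
│ │               │       │↳ B│
└─┴───────────────┴───────┴───┘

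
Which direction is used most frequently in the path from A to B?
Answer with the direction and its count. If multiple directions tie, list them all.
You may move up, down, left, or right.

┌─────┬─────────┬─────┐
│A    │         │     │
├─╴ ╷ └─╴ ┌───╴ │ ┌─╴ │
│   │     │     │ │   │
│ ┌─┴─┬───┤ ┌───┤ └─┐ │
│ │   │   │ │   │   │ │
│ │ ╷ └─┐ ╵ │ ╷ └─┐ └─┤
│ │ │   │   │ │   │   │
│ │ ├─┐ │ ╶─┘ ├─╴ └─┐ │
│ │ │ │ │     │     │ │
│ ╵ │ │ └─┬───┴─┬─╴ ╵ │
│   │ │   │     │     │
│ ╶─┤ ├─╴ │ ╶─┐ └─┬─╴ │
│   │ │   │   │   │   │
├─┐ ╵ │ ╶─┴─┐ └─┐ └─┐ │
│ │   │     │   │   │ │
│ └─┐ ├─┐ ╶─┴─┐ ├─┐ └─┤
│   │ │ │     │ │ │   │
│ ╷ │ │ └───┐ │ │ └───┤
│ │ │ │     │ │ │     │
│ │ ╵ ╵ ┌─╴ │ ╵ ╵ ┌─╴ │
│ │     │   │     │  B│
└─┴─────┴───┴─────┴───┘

Directions: right, down, left, down, down, down, down, right, up, up, up, right, down, right, down, down, right, down, left, down, right, down, right, right, down, down, right, right, up, right, right, down
Counts: {'right': 12, 'down': 14, 'left': 2, 'up': 4}
Most common: down (14 times)

Solution:

┌─────┬─────────┬─────┐
│A ↓  │         │     │
├─╴ ╷ └─╴ ┌───╴ │ ┌─╴ │
│↓ ↲│     │     │ │   │
│ ┌─┴─┬───┤ ┌───┤ └─┐ │
│↓│↱ ↓│   │ │   │   │ │
│ │ ╷ └─┐ ╵ │ ╷ └─┐ └─┤
│↓│↑│↳ ↓│   │ │   │   │
│ │ ├─┐ │ ╶─┘ ├─╴ └─┐ │
│↓│↑│ │↓│     │     │ │
│ ╵ │ │ └─┬───┴─┬─╴ ╵ │
│↳ ↑│ │↳ ↓│     │     │
│ ╶─┤ ├─╴ │ ╶─┐ └─┬─╴ │
│   │ │↓ ↲│   │   │   │
├─┐ ╵ │ ╶─┴─┐ └─┐ └─┐ │
│ │   │↳ ↓  │   │   │ │
│ └─┐ ├─┐ ╶─┴─┐ ├─┐ └─┤
│   │ │ │↳ → ↓│ │ │   │
│ ╷ │ │ └───┐ │ │ └───┤
│ │ │ │     │↓│ │↱ → ↓│
│ │ ╵ ╵ ┌─╴ │ ╵ ╵ ┌─╴ │
│ │     │   │↳ → ↑│  B│
└─┴─────┴───┴─────┴───┘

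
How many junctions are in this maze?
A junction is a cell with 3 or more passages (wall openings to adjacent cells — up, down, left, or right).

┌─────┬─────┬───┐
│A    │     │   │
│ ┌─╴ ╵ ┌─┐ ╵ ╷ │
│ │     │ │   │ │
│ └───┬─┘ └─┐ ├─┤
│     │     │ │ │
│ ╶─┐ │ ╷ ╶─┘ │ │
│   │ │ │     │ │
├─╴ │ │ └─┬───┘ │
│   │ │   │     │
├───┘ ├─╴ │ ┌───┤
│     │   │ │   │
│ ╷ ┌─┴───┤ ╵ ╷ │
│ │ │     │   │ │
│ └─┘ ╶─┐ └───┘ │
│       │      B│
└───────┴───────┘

Checking each cell for number of passages:

Junctions found (3+ passages):
  (1, 2): 3 passages
  (1, 6): 3 passages
  (2, 0): 3 passages
  (2, 4): 4 passages
  (5, 1): 3 passages
  (7, 2): 3 passages
Total junctions: 6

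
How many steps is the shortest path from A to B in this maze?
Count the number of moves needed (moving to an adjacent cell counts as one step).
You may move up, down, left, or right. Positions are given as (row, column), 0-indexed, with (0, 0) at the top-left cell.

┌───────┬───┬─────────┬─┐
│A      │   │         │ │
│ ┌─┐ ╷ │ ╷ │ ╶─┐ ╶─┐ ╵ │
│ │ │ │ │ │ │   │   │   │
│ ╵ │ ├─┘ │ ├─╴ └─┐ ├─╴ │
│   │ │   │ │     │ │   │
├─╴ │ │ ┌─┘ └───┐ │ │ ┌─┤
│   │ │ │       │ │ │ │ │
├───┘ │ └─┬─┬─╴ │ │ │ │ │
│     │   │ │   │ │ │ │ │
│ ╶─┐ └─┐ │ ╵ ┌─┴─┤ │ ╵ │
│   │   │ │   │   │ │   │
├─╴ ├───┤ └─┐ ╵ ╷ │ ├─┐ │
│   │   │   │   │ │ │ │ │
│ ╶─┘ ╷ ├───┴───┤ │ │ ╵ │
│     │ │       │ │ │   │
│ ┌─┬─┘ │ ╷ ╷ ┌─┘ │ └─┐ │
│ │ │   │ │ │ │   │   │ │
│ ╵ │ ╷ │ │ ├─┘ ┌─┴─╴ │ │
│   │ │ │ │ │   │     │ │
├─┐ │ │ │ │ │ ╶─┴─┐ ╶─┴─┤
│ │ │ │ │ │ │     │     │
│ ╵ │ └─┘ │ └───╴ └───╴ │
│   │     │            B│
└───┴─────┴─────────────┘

Using BFS to find shortest path:
Start: (0, 0), End: (11, 11)
Path found:
(0,0) → (0,1) → (0,2) → (1,2) → (2,2) → (3,2) → (4,2) → (4,1) → (4,0) → (5,0) → (5,1) → (6,1) → (6,0) → (7,0) → (7,1) → (7,2) → (6,2) → (6,3) → (7,3) → (8,3) → (8,2) → (9,2) → (10,2) → (11,2) → (11,3) → (11,4) → (10,4) → (9,4) → (8,4) → (7,4) → (7,5) → (8,5) → (9,5) → (10,5) → (11,5) → (11,6) → (11,7) → (11,8) → (11,9) → (11,10) → (11,11)
Number of steps: 40

Solution:

┌───────┬───┬─────────┬─┐
│A → ↓  │   │         │ │
│ ┌─┐ ╷ │ ╷ │ ╶─┐ ╶─┐ ╵ │
│ │ │↓│ │ │ │   │   │   │
│ ╵ │ ├─┘ │ ├─╴ └─┐ ├─╴ │
│   │↓│   │ │     │ │   │
├─╴ │ │ ┌─┘ └───┐ │ │ ┌─┤
│   │↓│ │       │ │ │ │ │
├───┘ │ └─┬─┬─╴ │ │ │ │ │
│↓ ← ↲│   │ │   │ │ │ │ │
│ ╶─┐ └─┐ │ ╵ ┌─┴─┤ │ ╵ │
│↳ ↓│   │ │   │   │ │   │
├─╴ ├───┤ └─┐ ╵ ╷ │ ├─┐ │
│↓ ↲│↱ ↓│   │   │ │ │ │ │
│ ╶─┘ ╷ ├───┴───┤ │ │ ╵ │
│↳ → ↑│↓│↱ ↓    │ │ │   │
│ ┌─┬─┘ │ ╷ ╷ ┌─┘ │ └─┐ │
│ │ │↓ ↲│↑│↓│ │   │   │ │
│ ╵ │ ╷ │ │ ├─┘ ┌─┴─╴ │ │
│   │↓│ │↑│↓│   │     │ │
├─┐ │ │ │ │ │ ╶─┴─┐ ╶─┴─┤
│ │ │↓│ │↑│↓│     │     │
│ ╵ │ └─┘ │ └───╴ └───╴ │
│   │↳ → ↑│↳ → → → → → B│
└───┴─────┴─────────────┘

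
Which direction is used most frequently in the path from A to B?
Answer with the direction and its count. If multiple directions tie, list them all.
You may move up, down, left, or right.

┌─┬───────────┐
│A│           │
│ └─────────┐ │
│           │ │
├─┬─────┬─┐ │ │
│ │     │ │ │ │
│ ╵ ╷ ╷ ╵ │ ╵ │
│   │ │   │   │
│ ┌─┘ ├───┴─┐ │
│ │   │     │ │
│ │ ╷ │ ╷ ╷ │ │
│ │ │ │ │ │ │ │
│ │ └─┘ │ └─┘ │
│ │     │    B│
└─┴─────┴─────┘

Directions: down, right, right, right, right, right, down, down, right, down, down, down
Counts: {'down': 6, 'right': 6}
Most common: down and right (tied at 6 times each)

Solution:

┌─┬───────────┐
│A│           │
│ └─────────┐ │
│↳ → → → → ↓│ │
├─┬─────┬─┐ │ │
│ │     │ │↓│ │
│ ╵ ╷ ╷ ╵ │ ╵ │
│   │ │   │↳ ↓│
│ ┌─┘ ├───┴─┐ │
│ │   │     │↓│
│ │ ╷ │ ╷ ╷ │ │
│ │ │ │ │ │ │↓│
│ │ └─┘ │ └─┘ │
│ │     │    B│
└─┴─────┴─────┘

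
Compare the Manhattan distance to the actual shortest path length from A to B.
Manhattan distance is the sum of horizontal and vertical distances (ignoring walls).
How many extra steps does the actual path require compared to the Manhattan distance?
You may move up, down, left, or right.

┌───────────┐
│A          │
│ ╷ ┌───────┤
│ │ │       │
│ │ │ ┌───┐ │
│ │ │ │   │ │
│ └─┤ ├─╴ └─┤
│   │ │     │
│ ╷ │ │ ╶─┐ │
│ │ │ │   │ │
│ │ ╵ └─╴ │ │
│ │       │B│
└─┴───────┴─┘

Manhattan distance: |5 - 0| + |5 - 0| = 10
Actual path length: 16
Extra steps: 16 - 10 = 6

Solution:

┌───────────┐
│A          │
│ ╷ ┌───────┤
│↓│ │       │
│ │ │ ┌───┐ │
│↓│ │ │   │ │
│ └─┤ ├─╴ └─┤
│↳ ↓│ │↱ → ↓│
│ ╷ │ │ ╶─┐ │
│ │↓│ │↑ ↰│↓│
│ │ ╵ └─╴ │ │
│ │↳ → → ↑│B│
└─┴───────┴─┘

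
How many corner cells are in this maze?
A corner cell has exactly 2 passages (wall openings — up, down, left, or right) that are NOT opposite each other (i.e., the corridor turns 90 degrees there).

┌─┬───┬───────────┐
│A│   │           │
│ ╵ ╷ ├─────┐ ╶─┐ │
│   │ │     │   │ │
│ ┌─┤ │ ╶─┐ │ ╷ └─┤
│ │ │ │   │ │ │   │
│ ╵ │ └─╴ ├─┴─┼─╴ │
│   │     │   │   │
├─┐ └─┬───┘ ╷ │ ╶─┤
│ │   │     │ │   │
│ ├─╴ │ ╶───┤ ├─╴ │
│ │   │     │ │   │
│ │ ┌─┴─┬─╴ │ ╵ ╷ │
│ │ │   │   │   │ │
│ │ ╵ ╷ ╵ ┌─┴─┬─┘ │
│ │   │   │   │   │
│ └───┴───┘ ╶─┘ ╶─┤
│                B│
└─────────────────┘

Counting corner cells (2 non-opposite passages):
Total corners: 43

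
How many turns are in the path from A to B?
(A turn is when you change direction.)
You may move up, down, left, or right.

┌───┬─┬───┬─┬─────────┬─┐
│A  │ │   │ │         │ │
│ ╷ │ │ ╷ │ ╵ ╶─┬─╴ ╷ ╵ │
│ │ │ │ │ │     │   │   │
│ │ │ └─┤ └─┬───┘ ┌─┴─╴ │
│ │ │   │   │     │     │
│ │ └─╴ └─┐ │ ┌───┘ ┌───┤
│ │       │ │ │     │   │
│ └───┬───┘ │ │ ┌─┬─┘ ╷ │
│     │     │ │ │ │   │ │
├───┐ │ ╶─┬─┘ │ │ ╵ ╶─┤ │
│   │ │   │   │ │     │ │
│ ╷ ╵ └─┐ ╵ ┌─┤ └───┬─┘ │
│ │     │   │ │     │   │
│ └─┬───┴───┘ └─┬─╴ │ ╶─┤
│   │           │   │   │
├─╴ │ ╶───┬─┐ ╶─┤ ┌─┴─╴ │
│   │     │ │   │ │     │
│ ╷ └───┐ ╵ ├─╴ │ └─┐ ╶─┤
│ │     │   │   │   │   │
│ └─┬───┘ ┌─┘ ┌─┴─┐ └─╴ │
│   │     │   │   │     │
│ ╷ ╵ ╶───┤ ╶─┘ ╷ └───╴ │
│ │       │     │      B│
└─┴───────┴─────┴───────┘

Directions: down, down, down, down, right, right, down, down, left, up, left, down, down, right, down, left, down, down, right, down, right, up, right, right, up, up, left, left, up, right, right, right, right, down, right, down, left, down, left, down, right, right, up, right, down, right, right, right
Number of turns: 31

Solution:

┌───┬─┬───┬─┬─────────┬─┐
│A  │ │   │ │         │ │
│ ╷ │ │ ╷ │ ╵ ╶─┬─╴ ╷ ╵ │
│↓│ │ │ │ │     │   │   │
│ │ │ └─┤ └─┬───┘ ┌─┴─╴ │
│↓│ │   │   │     │     │
│ │ └─╴ └─┐ │ ┌───┘ ┌───┤
│↓│       │ │ │     │   │
│ └───┬───┘ │ │ ┌─┬─┘ ╷ │
│↳ → ↓│     │ │ │ │   │ │
├───┐ │ ╶─┬─┘ │ │ ╵ ╶─┤ │
│↓ ↰│↓│   │   │ │     │ │
│ ╷ ╵ └─┐ ╵ ┌─┤ └───┬─┘ │
│↓│↑ ↲  │   │ │     │   │
│ └─┬───┴───┘ └─┬─╴ │ ╶─┤
│↳ ↓│↱ → → → ↓  │   │   │
├─╴ │ ╶───┬─┐ ╶─┤ ┌─┴─╴ │
│↓ ↲│↑ ← ↰│ │↳ ↓│ │     │
│ ╷ └───┐ ╵ ├─╴ │ └─┐ ╶─┤
│↓│     │↑  │↓ ↲│   │   │
│ └─┬───┘ ┌─┘ ┌─┴─┐ └─╴ │
│↳ ↓│↱ → ↑│↓ ↲│↱ ↓│     │
│ ╷ ╵ ╶───┤ ╶─┘ ╷ └───╴ │
│ │↳ ↑    │↳ → ↑│↳ → → B│
└─┴───────┴─────┴───────┘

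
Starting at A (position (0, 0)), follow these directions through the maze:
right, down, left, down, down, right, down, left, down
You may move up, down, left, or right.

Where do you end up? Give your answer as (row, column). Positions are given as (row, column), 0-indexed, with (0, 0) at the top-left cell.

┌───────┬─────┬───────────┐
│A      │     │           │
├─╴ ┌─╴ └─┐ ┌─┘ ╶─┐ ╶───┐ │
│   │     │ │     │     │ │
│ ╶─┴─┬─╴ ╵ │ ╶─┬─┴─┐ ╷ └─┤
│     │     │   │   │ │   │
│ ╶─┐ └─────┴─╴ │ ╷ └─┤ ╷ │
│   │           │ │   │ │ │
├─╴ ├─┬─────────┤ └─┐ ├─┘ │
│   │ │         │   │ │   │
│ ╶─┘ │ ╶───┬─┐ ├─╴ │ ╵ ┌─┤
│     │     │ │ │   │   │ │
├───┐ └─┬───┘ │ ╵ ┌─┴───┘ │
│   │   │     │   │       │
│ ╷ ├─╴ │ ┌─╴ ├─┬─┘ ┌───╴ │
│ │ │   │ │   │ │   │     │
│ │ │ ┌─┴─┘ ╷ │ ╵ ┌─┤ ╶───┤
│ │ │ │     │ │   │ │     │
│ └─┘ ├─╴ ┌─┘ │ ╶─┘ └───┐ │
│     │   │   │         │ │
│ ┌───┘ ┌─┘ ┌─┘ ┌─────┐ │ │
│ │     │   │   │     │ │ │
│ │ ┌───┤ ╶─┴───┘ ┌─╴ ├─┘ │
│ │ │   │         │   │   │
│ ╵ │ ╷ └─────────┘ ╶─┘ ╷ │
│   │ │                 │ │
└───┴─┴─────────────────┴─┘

Following directions step by step:
Start: (0, 0)
  right: (0, 0) → (0, 1)
  down: (0, 1) → (1, 1)
  left: (1, 1) → (1, 0)
  down: (1, 0) → (2, 0)
  down: (2, 0) → (3, 0)
  right: (3, 0) → (3, 1)
  down: (3, 1) → (4, 1)
  left: (4, 1) → (4, 0)
  down: (4, 0) → (5, 0)
Final position: (5, 0)

Path taken:

┌───────┬─────┬───────────┐
│A ↓    │     │           │
├─╴ ┌─╴ └─┐ ┌─┘ ╶─┐ ╶───┐ │
│↓ ↲│     │ │     │     │ │
│ ╶─┴─┬─╴ ╵ │ ╶─┬─┴─┐ ╷ └─┤
│↓    │     │   │   │ │   │
│ ╶─┐ └─────┴─╴ │ ╷ └─┤ ╷ │
│↳ ↓│           │ │   │ │ │
├─╴ ├─┬─────────┤ └─┐ ├─┘ │
│↓ ↲│ │         │   │ │   │
│ ╶─┘ │ ╶───┬─┐ ├─╴ │ ╵ ┌─┤
│B    │     │ │ │   │   │ │
├───┐ └─┬───┘ │ ╵ ┌─┴───┘ │
│   │   │     │   │       │
│ ╷ ├─╴ │ ┌─╴ ├─┬─┘ ┌───╴ │
│ │ │   │ │   │ │   │     │
│ │ │ ┌─┴─┘ ╷ │ ╵ ┌─┤ ╶───┤
│ │ │ │     │ │   │ │     │
│ └─┘ ├─╴ ┌─┘ │ ╶─┘ └───┐ │
│     │   │   │         │ │
│ ┌───┘ ┌─┘ ┌─┘ ┌─────┐ │ │
│ │     │   │   │     │ │ │
│ │ ┌───┤ ╶─┴───┘ ┌─╴ ├─┘ │
│ │ │   │         │   │   │
│ ╵ │ ╷ └─────────┘ ╶─┘ ╷ │
│   │ │                 │ │
└───┴─┴─────────────────┴─┘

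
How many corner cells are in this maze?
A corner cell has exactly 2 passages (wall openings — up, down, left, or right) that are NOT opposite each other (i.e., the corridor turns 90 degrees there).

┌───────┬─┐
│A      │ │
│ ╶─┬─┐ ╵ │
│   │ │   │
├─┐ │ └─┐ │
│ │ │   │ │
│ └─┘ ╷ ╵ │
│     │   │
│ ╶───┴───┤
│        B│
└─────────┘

Counting corner cells (2 non-opposite passages):
Total corners: 10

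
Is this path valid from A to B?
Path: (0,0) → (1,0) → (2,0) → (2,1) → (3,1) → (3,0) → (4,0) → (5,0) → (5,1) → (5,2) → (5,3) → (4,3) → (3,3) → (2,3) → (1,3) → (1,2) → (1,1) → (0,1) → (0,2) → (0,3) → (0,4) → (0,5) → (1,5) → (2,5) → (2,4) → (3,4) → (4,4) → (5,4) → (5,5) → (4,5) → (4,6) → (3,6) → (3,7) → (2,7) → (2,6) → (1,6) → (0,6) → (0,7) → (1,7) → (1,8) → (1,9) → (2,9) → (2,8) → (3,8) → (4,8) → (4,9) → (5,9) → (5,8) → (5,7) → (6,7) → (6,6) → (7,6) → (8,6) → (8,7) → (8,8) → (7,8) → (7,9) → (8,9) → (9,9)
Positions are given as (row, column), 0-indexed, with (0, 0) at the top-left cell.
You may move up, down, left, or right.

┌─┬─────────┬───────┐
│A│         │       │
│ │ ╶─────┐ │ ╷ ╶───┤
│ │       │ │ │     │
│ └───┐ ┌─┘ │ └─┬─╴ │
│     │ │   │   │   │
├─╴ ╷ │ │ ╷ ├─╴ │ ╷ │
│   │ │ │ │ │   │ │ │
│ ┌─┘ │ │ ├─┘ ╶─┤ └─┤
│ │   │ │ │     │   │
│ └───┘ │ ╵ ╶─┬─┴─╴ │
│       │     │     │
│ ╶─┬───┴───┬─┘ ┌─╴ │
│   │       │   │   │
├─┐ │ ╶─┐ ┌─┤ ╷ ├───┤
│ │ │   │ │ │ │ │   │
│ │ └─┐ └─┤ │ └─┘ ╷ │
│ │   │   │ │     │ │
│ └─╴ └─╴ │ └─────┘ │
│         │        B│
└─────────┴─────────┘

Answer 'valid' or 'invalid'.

Checking path validity:
Result: All consecutive moves are passable.

valid

Correct solution:

┌─┬─────────┬───────┐
│A│↱ → → → ↓│↱ ↓    │
│ │ ╶─────┐ │ ╷ ╶───┤
│↓│↑ ← ↰  │↓│↑│↳ → ↓│
│ └───┐ ┌─┘ │ └─┬─╴ │
│↳ ↓  │↑│↓ ↲│↑ ↰│↓ ↲│
├─╴ ╷ │ │ ╷ ├─╴ │ ╷ │
│↓ ↲│ │↑│↓│ │↱ ↑│↓│ │
│ ┌─┘ │ │ ├─┘ ╶─┤ └─┤
│↓│   │↑│↓│↱ ↑  │↳ ↓│
│ └───┘ │ ╵ ╶─┬─┴─╴ │
│↳ → → ↑│↳ ↑  │↓ ← ↲│
│ ╶─┬───┴───┬─┘ ┌─╴ │
│   │       │↓ ↲│   │
├─┐ │ ╶─┐ ┌─┤ ╷ ├───┤
│ │ │   │ │ │↓│ │↱ ↓│
│ │ └─┐ └─┤ │ └─┘ ╷ │
│ │   │   │ │↳ → ↑│↓│
│ └─╴ └─╴ │ └─────┘ │
│         │        B│
└─────────┴─────────┘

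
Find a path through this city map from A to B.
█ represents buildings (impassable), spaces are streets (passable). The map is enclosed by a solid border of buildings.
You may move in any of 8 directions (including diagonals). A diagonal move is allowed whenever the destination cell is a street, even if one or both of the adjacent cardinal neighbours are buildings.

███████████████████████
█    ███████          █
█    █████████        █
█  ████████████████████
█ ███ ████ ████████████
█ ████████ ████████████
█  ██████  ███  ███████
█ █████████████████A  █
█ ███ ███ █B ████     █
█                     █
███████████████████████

Finding the shortest path from A to B:
Movement: 8-directional
Path length: 8 steps
Directions: down-left → left → down-left → left → left → left → left → up-left

Solution:

███████████████████████
█    ███████          █
█    █████████        █
█  ████████████████████
█ ███ ████ ████████████
█ ████████ ████████████
█  ██████  ███  ███████
█ █████████████████A  █
█ ███ ███ █B ████↙←   █
█           ↖←←←←     █
███████████████████████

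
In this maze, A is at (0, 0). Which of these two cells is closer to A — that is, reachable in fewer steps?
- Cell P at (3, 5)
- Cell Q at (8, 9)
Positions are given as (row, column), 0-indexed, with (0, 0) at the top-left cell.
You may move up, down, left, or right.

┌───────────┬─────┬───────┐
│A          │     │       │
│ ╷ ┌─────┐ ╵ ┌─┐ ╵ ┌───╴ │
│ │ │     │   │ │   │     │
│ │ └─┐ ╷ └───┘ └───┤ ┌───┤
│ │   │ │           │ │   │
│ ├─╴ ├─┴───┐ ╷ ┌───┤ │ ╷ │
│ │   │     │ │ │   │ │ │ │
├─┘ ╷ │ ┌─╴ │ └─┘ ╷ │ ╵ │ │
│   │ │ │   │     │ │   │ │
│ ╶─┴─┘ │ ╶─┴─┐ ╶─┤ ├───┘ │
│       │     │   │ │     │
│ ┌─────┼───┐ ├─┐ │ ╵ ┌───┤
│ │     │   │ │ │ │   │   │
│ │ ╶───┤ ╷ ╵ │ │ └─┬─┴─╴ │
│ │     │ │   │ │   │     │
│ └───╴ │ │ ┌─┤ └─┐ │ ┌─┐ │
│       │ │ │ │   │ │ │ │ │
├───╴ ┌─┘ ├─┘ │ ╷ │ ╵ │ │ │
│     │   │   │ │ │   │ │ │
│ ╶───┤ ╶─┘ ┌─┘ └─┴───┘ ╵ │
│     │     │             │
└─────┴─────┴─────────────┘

Shortest path A → P at (3, 5): 16 steps
Shortest path A → Q at (8, 9): 45 steps

P is closer (16 steps vs 45 steps).

Path to P:

┌───────────┬─────┬───────┐
│A ↓        │     │       │
│ ╷ ┌─────┐ ╵ ┌─┐ ╵ ┌───╴ │
│ │↓│     │   │ │   │     │
│ │ └─┐ ╷ └───┘ └───┤ ┌───┤
│ │↳ ↓│ │           │ │   │
│ ├─╴ ├─┴───┐ ╷ ┌───┤ │ ╷ │
│ │↓ ↲│↱ → P│ │ │   │ │ │ │
├─┘ ╷ │ ┌─╴ │ └─┘ ╷ │ ╵ │ │
│↓ ↲│ │↑│   │     │ │   │ │
│ ╶─┴─┘ │ ╶─┴─┐ ╶─┤ ├───┘ │
│↳ → → ↑│     │   │ │     │
│ ┌─────┼───┐ ├─┐ │ ╵ ┌───┤
│ │     │   │ │ │ │   │   │
│ │ ╶───┤ ╷ ╵ │ │ └─┬─┴─╴ │
│ │     │ │   │ │   │     │
│ └───╴ │ │ ┌─┤ └─┐ │ ┌─┐ │
│       │ │ │ │   │ │ │ │ │
├───╴ ┌─┘ ├─┘ │ ╷ │ ╵ │ │ │
│     │   │   │ │ │   │ │ │
│ ╶───┤ ╶─┘ ┌─┘ └─┴───┘ ╵ │
│     │     │             │
└─────┴─────┴─────────────┘

Path to Q:

┌───────────┬─────┬───────┐
│A → → → → ↓│↱ → ↓│↱ → → ↓│
│ ╷ ┌─────┐ ╵ ┌─┐ ╵ ┌───╴ │
│ │ │     │↳ ↑│ │↳ ↑│↓ ← ↲│
│ │ └─┐ ╷ └───┘ └───┤ ┌───┤
│ │   │ │           │↓│↱ ↓│
│ ├─╴ ├─┴───┐ ╷ ┌───┤ │ ╷ │
│ │   │     │ │ │↓ ↰│↓│↑│↓│
├─┘ ╷ │ ┌─╴ │ └─┘ ╷ │ ╵ │ │
│   │ │ │   │  ↓ ↲│↑│↳ ↑│↓│
│ ╶─┴─┘ │ ╶─┴─┐ ╶─┤ ├───┘ │
│       │     │↳ ↓│↑│↓ ← ↲│
│ ┌─────┼───┐ ├─┐ │ ╵ ┌───┤
│ │     │   │ │ │↓│↑ ↲│   │
│ │ ╶───┤ ╷ ╵ │ │ └─┬─┴─╴ │
│ │     │ │   │ │↳ ↓│     │
│ └───╴ │ │ ┌─┤ └─┐ │ ┌─┐ │
│       │ │ │ │   │Q│ │ │ │
├───╴ ┌─┘ ├─┘ │ ╷ │ ╵ │ │ │
│     │   │   │ │ │   │ │ │
│ ╶───┤ ╶─┘ ┌─┘ └─┴───┘ ╵ │
│     │     │             │
└─────┴─────┴─────────────┘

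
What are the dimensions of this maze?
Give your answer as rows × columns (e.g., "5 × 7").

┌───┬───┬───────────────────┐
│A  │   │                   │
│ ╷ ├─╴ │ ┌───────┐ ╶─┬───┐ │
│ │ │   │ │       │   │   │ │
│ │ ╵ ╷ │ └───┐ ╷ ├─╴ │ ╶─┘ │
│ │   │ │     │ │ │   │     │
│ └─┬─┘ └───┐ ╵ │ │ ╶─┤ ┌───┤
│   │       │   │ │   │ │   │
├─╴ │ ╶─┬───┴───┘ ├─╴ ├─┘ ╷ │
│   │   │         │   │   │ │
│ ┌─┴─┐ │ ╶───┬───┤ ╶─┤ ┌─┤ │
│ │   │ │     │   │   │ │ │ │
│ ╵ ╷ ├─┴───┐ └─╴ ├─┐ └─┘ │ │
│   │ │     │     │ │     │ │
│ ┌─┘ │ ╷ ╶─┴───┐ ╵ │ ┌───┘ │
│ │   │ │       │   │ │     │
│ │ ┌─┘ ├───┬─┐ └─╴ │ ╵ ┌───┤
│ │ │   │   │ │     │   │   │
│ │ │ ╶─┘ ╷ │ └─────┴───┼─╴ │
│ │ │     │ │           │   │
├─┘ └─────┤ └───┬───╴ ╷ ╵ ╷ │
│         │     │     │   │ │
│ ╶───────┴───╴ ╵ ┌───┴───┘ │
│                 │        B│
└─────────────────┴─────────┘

Counting the maze dimensions:
Rows (vertical): 12
Columns (horizontal): 14
Dimensions: 12 × 14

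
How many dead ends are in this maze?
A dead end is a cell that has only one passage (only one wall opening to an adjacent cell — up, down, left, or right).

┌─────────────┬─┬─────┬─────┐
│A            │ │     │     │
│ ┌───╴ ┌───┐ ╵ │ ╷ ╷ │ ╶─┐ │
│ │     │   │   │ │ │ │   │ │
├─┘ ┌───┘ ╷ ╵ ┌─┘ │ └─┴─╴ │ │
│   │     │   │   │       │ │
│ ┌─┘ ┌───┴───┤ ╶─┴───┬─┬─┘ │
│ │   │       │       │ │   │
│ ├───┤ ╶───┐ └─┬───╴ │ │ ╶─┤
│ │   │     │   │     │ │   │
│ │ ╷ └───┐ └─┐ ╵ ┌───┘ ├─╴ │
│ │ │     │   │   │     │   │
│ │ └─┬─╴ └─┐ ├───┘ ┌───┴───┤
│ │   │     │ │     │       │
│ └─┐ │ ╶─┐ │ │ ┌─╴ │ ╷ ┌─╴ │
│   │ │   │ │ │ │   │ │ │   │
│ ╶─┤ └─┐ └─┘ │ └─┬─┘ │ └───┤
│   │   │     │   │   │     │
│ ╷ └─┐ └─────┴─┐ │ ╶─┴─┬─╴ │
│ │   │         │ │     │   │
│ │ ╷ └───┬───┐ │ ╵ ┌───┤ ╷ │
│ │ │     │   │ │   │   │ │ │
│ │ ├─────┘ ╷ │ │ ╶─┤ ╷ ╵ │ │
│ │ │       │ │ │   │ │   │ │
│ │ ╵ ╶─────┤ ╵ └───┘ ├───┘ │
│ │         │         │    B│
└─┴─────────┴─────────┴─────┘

Checking each cell for number of passages:

Dead ends found at positions:
  (0, 7)
  (1, 0)
  (1, 10)
  (3, 1)
  (3, 11)
  (5, 12)
  (7, 1)
  (7, 5)
  (7, 8)
  (7, 12)
  (9, 11)
  (10, 4)
  (11, 9)
  (12, 0)
  (12, 5)
  (12, 11)
Total dead ends: 16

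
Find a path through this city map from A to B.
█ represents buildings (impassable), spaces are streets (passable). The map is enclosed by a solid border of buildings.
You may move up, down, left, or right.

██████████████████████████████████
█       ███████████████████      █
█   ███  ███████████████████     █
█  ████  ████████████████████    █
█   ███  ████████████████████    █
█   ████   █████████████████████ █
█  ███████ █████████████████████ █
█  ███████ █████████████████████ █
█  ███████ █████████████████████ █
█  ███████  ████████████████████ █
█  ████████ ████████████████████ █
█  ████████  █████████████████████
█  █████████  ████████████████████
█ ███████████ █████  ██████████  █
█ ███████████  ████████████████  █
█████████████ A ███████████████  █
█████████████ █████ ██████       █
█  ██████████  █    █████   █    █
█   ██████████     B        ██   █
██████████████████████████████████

Finding the shortest path from A to B:
Movement: cardinal only
Path length: 10 steps
Directions: left → down → down → right → down → right → right → right → right → right

Solution:

██████████████████████████████████
█       ███████████████████      █
█   ███  ███████████████████     █
█  ████  ████████████████████    █
█   ███  ████████████████████    █
█   ████   █████████████████████ █
█  ███████ █████████████████████ █
█  ███████ █████████████████████ █
█  ███████ █████████████████████ █
█  ███████  ████████████████████ █
█  ████████ ████████████████████ █
█  ████████  █████████████████████
█  █████████  ████████████████████
█ ███████████ █████  ██████████  █
█ ███████████  ████████████████  █
█████████████↓A ███████████████  █
█████████████↓█████ ██████       █
█  ██████████↳↓█    █████   █    █
█   ██████████↳→→→→B        ██   █
██████████████████████████████████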